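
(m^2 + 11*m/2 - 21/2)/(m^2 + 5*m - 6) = (2*m^2 + 11*m - 21)/(2*(m^2 + 5*m - 6))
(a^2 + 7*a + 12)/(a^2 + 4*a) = (a + 3)/a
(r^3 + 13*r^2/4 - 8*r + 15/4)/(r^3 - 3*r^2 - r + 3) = (4*r^2 + 17*r - 15)/(4*(r^2 - 2*r - 3))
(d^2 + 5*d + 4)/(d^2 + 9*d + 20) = (d + 1)/(d + 5)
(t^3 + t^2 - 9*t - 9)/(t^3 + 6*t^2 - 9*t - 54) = (t + 1)/(t + 6)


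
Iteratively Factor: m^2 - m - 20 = (m + 4)*(m - 5)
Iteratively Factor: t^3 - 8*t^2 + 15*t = (t - 3)*(t^2 - 5*t) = (t - 5)*(t - 3)*(t)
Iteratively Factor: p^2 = (p)*(p)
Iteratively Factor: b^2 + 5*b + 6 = (b + 3)*(b + 2)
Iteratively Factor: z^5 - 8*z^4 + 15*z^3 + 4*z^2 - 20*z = (z + 1)*(z^4 - 9*z^3 + 24*z^2 - 20*z) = (z - 2)*(z + 1)*(z^3 - 7*z^2 + 10*z) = (z - 2)^2*(z + 1)*(z^2 - 5*z) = (z - 5)*(z - 2)^2*(z + 1)*(z)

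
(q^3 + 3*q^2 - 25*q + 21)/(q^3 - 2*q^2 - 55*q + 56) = (q - 3)/(q - 8)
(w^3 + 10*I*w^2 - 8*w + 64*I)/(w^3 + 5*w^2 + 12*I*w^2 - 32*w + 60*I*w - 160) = (w - 2*I)/(w + 5)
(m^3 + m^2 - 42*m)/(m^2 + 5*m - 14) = m*(m - 6)/(m - 2)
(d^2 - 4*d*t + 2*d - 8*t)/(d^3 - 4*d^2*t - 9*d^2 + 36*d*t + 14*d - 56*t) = (d + 2)/(d^2 - 9*d + 14)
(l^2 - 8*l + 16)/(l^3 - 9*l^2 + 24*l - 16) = 1/(l - 1)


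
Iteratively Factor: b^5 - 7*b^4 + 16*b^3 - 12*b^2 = (b - 2)*(b^4 - 5*b^3 + 6*b^2) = (b - 3)*(b - 2)*(b^3 - 2*b^2) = b*(b - 3)*(b - 2)*(b^2 - 2*b) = b^2*(b - 3)*(b - 2)*(b - 2)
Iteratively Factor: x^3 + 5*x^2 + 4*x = (x + 4)*(x^2 + x) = (x + 1)*(x + 4)*(x)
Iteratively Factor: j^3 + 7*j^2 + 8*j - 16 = (j + 4)*(j^2 + 3*j - 4) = (j - 1)*(j + 4)*(j + 4)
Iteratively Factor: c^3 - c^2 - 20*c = (c + 4)*(c^2 - 5*c) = (c - 5)*(c + 4)*(c)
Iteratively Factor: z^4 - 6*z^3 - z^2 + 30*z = (z + 2)*(z^3 - 8*z^2 + 15*z) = (z - 5)*(z + 2)*(z^2 - 3*z) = z*(z - 5)*(z + 2)*(z - 3)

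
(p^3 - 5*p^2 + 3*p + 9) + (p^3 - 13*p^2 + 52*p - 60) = 2*p^3 - 18*p^2 + 55*p - 51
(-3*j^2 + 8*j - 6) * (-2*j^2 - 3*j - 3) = 6*j^4 - 7*j^3 - 3*j^2 - 6*j + 18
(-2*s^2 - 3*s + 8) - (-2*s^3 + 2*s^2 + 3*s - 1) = 2*s^3 - 4*s^2 - 6*s + 9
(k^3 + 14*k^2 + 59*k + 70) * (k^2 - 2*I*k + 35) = k^5 + 14*k^4 - 2*I*k^4 + 94*k^3 - 28*I*k^3 + 560*k^2 - 118*I*k^2 + 2065*k - 140*I*k + 2450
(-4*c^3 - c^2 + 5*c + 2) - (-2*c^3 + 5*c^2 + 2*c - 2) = -2*c^3 - 6*c^2 + 3*c + 4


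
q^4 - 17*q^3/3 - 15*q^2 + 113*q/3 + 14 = (q - 7)*(q - 2)*(q + 1/3)*(q + 3)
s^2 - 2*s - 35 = (s - 7)*(s + 5)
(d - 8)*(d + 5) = d^2 - 3*d - 40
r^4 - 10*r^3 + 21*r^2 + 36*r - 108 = (r - 6)*(r - 3)^2*(r + 2)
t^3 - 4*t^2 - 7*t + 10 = (t - 5)*(t - 1)*(t + 2)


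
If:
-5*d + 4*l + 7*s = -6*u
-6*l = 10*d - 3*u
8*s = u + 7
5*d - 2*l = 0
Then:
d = -147/1495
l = -147/598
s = 231/299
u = -245/299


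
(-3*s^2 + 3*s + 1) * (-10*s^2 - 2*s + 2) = 30*s^4 - 24*s^3 - 22*s^2 + 4*s + 2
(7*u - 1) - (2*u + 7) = 5*u - 8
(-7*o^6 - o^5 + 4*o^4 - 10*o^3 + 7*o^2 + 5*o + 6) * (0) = 0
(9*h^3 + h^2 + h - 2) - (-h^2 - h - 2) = 9*h^3 + 2*h^2 + 2*h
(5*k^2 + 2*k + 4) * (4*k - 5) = 20*k^3 - 17*k^2 + 6*k - 20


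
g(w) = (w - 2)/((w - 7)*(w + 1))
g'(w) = -(w - 2)/((w - 7)*(w + 1)^2) + 1/((w - 7)*(w + 1)) - (w - 2)/((w - 7)^2*(w + 1))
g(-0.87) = 2.81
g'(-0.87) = -22.20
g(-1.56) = -0.74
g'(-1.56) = -1.20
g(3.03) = -0.06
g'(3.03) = -0.06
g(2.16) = -0.01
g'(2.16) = -0.06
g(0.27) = 0.20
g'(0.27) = -0.25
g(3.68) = -0.11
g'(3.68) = -0.07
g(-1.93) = -0.47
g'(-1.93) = -0.44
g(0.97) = 0.09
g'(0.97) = -0.11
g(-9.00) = -0.09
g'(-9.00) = -0.00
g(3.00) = -0.06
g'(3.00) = -0.06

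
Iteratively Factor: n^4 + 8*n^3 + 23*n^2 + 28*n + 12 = (n + 3)*(n^3 + 5*n^2 + 8*n + 4) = (n + 2)*(n + 3)*(n^2 + 3*n + 2) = (n + 1)*(n + 2)*(n + 3)*(n + 2)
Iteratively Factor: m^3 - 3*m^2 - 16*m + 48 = (m - 3)*(m^2 - 16) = (m - 4)*(m - 3)*(m + 4)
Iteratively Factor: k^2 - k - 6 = (k - 3)*(k + 2)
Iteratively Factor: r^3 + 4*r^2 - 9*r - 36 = (r + 4)*(r^2 - 9) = (r - 3)*(r + 4)*(r + 3)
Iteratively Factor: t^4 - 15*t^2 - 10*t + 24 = (t - 1)*(t^3 + t^2 - 14*t - 24) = (t - 4)*(t - 1)*(t^2 + 5*t + 6) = (t - 4)*(t - 1)*(t + 2)*(t + 3)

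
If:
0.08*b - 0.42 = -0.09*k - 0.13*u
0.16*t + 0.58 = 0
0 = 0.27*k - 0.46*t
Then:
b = 12.1979166666667 - 1.625*u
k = -6.18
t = -3.62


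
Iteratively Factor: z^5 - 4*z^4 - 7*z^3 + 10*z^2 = (z)*(z^4 - 4*z^3 - 7*z^2 + 10*z) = z*(z - 5)*(z^3 + z^2 - 2*z) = z^2*(z - 5)*(z^2 + z - 2) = z^2*(z - 5)*(z - 1)*(z + 2)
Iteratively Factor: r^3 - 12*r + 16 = (r - 2)*(r^2 + 2*r - 8) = (r - 2)*(r + 4)*(r - 2)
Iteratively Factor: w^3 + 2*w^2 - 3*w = (w - 1)*(w^2 + 3*w) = (w - 1)*(w + 3)*(w)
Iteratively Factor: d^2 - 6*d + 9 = (d - 3)*(d - 3)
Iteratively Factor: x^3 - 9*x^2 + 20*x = (x - 4)*(x^2 - 5*x) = (x - 5)*(x - 4)*(x)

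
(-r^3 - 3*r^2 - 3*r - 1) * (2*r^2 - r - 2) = -2*r^5 - 5*r^4 - r^3 + 7*r^2 + 7*r + 2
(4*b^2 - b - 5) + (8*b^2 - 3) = 12*b^2 - b - 8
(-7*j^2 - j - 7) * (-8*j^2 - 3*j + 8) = 56*j^4 + 29*j^3 + 3*j^2 + 13*j - 56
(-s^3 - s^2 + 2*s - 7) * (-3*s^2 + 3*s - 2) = 3*s^5 - 7*s^3 + 29*s^2 - 25*s + 14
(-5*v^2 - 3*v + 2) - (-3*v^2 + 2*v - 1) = -2*v^2 - 5*v + 3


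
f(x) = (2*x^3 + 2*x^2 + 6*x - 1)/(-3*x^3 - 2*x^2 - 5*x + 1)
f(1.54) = -0.91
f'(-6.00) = 0.00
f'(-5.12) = -0.01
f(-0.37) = -1.12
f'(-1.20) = -0.28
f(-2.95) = -0.70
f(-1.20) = -0.94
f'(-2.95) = -0.05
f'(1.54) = 0.14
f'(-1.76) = -0.18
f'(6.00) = 0.01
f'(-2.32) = -0.09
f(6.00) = -0.72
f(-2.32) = -0.74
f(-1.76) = -0.82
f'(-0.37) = 0.01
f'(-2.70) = -0.06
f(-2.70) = -0.71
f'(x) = (6*x^2 + 4*x + 6)/(-3*x^3 - 2*x^2 - 5*x + 1) + (9*x^2 + 4*x + 5)*(2*x^3 + 2*x^2 + 6*x - 1)/(-3*x^3 - 2*x^2 - 5*x + 1)^2 = (2*x^4 + 16*x^3 - x^2 + 1)/(9*x^6 + 12*x^5 + 34*x^4 + 14*x^3 + 21*x^2 - 10*x + 1)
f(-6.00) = -0.65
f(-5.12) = -0.66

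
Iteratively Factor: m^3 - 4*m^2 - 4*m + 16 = (m - 2)*(m^2 - 2*m - 8) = (m - 2)*(m + 2)*(m - 4)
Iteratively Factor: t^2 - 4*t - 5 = (t - 5)*(t + 1)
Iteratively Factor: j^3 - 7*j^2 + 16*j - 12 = (j - 2)*(j^2 - 5*j + 6) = (j - 2)^2*(j - 3)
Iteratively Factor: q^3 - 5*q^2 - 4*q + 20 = (q - 2)*(q^2 - 3*q - 10) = (q - 5)*(q - 2)*(q + 2)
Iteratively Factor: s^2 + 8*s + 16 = (s + 4)*(s + 4)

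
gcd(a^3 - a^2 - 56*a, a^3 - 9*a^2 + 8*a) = a^2 - 8*a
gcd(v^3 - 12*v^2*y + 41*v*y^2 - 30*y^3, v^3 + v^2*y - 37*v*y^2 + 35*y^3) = v^2 - 6*v*y + 5*y^2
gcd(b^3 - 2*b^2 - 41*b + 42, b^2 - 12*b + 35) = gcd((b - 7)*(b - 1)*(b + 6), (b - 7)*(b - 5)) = b - 7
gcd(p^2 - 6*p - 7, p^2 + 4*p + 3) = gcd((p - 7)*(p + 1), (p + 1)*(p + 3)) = p + 1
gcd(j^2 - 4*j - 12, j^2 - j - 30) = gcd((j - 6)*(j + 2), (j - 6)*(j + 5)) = j - 6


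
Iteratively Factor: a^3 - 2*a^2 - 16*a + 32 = (a + 4)*(a^2 - 6*a + 8) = (a - 2)*(a + 4)*(a - 4)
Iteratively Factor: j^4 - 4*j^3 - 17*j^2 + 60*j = (j + 4)*(j^3 - 8*j^2 + 15*j) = j*(j + 4)*(j^2 - 8*j + 15) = j*(j - 5)*(j + 4)*(j - 3)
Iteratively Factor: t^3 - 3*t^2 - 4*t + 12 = (t - 2)*(t^2 - t - 6) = (t - 2)*(t + 2)*(t - 3)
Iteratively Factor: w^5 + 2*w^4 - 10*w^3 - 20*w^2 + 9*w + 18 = (w - 3)*(w^4 + 5*w^3 + 5*w^2 - 5*w - 6) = (w - 3)*(w + 2)*(w^3 + 3*w^2 - w - 3) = (w - 3)*(w + 1)*(w + 2)*(w^2 + 2*w - 3) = (w - 3)*(w - 1)*(w + 1)*(w + 2)*(w + 3)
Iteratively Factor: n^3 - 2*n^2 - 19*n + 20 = (n - 1)*(n^2 - n - 20) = (n - 1)*(n + 4)*(n - 5)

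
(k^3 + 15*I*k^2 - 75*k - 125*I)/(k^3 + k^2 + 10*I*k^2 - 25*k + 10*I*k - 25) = (k + 5*I)/(k + 1)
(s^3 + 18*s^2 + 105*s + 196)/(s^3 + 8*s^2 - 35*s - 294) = (s + 4)/(s - 6)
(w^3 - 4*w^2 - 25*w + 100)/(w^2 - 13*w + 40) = (w^2 + w - 20)/(w - 8)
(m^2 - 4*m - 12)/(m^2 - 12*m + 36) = (m + 2)/(m - 6)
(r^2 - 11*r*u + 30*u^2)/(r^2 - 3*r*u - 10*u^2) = (r - 6*u)/(r + 2*u)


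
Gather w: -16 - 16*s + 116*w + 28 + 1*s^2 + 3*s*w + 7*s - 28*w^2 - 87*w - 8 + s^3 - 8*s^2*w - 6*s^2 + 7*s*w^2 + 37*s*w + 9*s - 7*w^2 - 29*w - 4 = s^3 - 5*s^2 + w^2*(7*s - 35) + w*(-8*s^2 + 40*s)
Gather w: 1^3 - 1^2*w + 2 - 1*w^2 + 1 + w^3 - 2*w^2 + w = w^3 - 3*w^2 + 4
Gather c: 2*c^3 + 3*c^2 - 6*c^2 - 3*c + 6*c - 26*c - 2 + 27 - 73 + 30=2*c^3 - 3*c^2 - 23*c - 18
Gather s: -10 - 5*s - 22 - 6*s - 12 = -11*s - 44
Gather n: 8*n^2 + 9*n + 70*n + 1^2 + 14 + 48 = 8*n^2 + 79*n + 63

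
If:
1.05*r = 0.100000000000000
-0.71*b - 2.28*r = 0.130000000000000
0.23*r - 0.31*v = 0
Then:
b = -0.49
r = 0.10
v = 0.07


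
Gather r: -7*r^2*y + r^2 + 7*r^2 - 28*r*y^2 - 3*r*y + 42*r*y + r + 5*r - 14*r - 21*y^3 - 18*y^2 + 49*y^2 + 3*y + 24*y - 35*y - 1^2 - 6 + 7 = r^2*(8 - 7*y) + r*(-28*y^2 + 39*y - 8) - 21*y^3 + 31*y^2 - 8*y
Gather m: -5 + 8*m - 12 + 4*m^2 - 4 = 4*m^2 + 8*m - 21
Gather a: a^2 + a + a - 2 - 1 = a^2 + 2*a - 3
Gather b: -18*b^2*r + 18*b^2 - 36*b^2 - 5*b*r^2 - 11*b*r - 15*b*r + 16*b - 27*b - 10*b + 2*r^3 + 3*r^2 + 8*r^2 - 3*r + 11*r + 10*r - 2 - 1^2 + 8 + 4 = b^2*(-18*r - 18) + b*(-5*r^2 - 26*r - 21) + 2*r^3 + 11*r^2 + 18*r + 9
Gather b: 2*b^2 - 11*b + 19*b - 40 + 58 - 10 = 2*b^2 + 8*b + 8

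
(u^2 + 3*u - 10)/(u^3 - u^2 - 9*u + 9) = (u^2 + 3*u - 10)/(u^3 - u^2 - 9*u + 9)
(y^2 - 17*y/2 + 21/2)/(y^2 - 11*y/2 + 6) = (y - 7)/(y - 4)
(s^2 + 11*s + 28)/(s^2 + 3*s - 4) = (s + 7)/(s - 1)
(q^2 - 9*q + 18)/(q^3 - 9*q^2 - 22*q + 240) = (q - 3)/(q^2 - 3*q - 40)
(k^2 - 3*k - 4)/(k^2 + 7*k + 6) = (k - 4)/(k + 6)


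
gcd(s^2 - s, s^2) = s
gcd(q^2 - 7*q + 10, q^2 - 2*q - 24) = 1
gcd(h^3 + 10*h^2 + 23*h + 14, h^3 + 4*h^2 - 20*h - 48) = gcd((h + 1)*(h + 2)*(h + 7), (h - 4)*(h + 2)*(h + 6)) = h + 2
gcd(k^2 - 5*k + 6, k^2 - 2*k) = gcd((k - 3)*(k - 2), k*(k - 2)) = k - 2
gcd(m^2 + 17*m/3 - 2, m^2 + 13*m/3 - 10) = m + 6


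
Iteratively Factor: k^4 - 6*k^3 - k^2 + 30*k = (k - 5)*(k^3 - k^2 - 6*k) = k*(k - 5)*(k^2 - k - 6) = k*(k - 5)*(k - 3)*(k + 2)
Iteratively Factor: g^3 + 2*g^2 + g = (g + 1)*(g^2 + g) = g*(g + 1)*(g + 1)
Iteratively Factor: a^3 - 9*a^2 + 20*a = (a - 5)*(a^2 - 4*a) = (a - 5)*(a - 4)*(a)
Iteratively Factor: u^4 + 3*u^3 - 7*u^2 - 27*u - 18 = (u + 2)*(u^3 + u^2 - 9*u - 9) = (u + 1)*(u + 2)*(u^2 - 9) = (u + 1)*(u + 2)*(u + 3)*(u - 3)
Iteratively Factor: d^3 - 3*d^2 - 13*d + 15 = (d + 3)*(d^2 - 6*d + 5) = (d - 1)*(d + 3)*(d - 5)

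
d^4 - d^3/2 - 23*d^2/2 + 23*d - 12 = (d - 2)*(d - 3/2)*(d - 1)*(d + 4)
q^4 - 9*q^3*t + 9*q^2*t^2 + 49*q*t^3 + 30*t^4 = (q - 6*t)*(q - 5*t)*(q + t)^2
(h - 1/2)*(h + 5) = h^2 + 9*h/2 - 5/2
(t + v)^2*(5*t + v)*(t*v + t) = 5*t^4*v + 5*t^4 + 11*t^3*v^2 + 11*t^3*v + 7*t^2*v^3 + 7*t^2*v^2 + t*v^4 + t*v^3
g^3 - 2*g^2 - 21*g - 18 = (g - 6)*(g + 1)*(g + 3)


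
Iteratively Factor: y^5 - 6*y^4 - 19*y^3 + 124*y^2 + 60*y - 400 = (y - 2)*(y^4 - 4*y^3 - 27*y^2 + 70*y + 200) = (y - 5)*(y - 2)*(y^3 + y^2 - 22*y - 40) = (y - 5)*(y - 2)*(y + 2)*(y^2 - y - 20) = (y - 5)*(y - 2)*(y + 2)*(y + 4)*(y - 5)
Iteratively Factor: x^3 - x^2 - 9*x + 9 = (x + 3)*(x^2 - 4*x + 3) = (x - 3)*(x + 3)*(x - 1)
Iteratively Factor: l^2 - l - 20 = (l + 4)*(l - 5)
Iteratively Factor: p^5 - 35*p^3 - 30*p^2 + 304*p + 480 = (p - 5)*(p^4 + 5*p^3 - 10*p^2 - 80*p - 96) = (p - 5)*(p + 3)*(p^3 + 2*p^2 - 16*p - 32) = (p - 5)*(p + 2)*(p + 3)*(p^2 - 16) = (p - 5)*(p - 4)*(p + 2)*(p + 3)*(p + 4)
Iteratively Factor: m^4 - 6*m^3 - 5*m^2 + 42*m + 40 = (m - 4)*(m^3 - 2*m^2 - 13*m - 10) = (m - 4)*(m + 1)*(m^2 - 3*m - 10) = (m - 5)*(m - 4)*(m + 1)*(m + 2)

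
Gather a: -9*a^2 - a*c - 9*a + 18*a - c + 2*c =-9*a^2 + a*(9 - c) + c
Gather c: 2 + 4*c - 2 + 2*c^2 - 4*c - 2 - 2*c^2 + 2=0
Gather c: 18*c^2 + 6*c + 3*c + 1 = 18*c^2 + 9*c + 1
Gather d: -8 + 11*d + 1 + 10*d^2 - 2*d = 10*d^2 + 9*d - 7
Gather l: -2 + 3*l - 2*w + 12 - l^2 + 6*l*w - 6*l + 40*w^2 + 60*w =-l^2 + l*(6*w - 3) + 40*w^2 + 58*w + 10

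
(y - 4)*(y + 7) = y^2 + 3*y - 28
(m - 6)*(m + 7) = m^2 + m - 42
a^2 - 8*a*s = a*(a - 8*s)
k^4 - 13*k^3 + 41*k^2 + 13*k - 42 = (k - 7)*(k - 6)*(k - 1)*(k + 1)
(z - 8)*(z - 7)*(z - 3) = z^3 - 18*z^2 + 101*z - 168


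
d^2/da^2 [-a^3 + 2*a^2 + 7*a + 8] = 4 - 6*a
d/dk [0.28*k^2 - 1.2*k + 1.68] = 0.56*k - 1.2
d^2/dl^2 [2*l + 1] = 0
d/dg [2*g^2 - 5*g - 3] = 4*g - 5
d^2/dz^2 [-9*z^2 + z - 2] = -18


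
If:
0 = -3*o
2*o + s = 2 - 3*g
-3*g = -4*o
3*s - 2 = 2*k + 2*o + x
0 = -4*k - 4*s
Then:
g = 0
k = -2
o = 0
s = 2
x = 8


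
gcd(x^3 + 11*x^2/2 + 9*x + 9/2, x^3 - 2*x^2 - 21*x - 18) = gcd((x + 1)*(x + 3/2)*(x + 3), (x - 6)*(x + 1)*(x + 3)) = x^2 + 4*x + 3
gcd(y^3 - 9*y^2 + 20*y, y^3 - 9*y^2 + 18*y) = y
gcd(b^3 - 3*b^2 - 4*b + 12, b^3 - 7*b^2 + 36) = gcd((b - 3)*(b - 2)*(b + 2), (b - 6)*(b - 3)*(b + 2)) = b^2 - b - 6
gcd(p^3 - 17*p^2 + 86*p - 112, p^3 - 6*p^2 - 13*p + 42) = p^2 - 9*p + 14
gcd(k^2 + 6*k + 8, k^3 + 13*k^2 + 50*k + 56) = k^2 + 6*k + 8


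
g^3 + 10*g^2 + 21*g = g*(g + 3)*(g + 7)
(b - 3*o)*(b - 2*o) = b^2 - 5*b*o + 6*o^2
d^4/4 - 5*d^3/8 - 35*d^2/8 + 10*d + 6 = (d/4 + 1)*(d - 4)*(d - 3)*(d + 1/2)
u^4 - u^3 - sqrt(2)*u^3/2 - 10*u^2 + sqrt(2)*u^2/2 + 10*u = u*(u - 1)*(u - 5*sqrt(2)/2)*(u + 2*sqrt(2))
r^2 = r^2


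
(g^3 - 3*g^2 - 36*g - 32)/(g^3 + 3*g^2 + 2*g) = (g^2 - 4*g - 32)/(g*(g + 2))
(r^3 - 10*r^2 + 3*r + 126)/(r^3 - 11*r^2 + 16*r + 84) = (r + 3)/(r + 2)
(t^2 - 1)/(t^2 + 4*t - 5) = (t + 1)/(t + 5)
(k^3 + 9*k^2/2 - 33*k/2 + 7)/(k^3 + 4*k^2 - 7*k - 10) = (2*k^2 + 13*k - 7)/(2*(k^2 + 6*k + 5))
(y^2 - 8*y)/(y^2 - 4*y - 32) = y/(y + 4)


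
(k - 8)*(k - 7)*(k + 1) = k^3 - 14*k^2 + 41*k + 56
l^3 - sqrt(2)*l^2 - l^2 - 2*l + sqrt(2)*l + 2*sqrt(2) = (l - 2)*(l + 1)*(l - sqrt(2))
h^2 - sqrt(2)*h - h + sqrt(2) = (h - 1)*(h - sqrt(2))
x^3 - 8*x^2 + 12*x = x*(x - 6)*(x - 2)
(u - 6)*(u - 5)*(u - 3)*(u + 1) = u^4 - 13*u^3 + 49*u^2 - 27*u - 90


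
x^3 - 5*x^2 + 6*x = x*(x - 3)*(x - 2)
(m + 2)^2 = m^2 + 4*m + 4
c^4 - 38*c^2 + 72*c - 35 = (c - 5)*(c - 1)^2*(c + 7)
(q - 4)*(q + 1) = q^2 - 3*q - 4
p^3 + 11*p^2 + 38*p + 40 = (p + 2)*(p + 4)*(p + 5)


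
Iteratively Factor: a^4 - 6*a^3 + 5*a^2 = (a)*(a^3 - 6*a^2 + 5*a) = a*(a - 1)*(a^2 - 5*a) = a*(a - 5)*(a - 1)*(a)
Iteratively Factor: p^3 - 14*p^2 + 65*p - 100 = (p - 5)*(p^2 - 9*p + 20) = (p - 5)*(p - 4)*(p - 5)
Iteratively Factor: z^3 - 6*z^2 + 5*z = (z - 5)*(z^2 - z) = (z - 5)*(z - 1)*(z)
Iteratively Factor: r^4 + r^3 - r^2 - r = (r + 1)*(r^3 - r) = (r + 1)^2*(r^2 - r) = r*(r + 1)^2*(r - 1)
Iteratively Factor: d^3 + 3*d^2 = (d)*(d^2 + 3*d) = d^2*(d + 3)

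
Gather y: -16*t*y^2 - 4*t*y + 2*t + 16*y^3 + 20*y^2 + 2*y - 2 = 2*t + 16*y^3 + y^2*(20 - 16*t) + y*(2 - 4*t) - 2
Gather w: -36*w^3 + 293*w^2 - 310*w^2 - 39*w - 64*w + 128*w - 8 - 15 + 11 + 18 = -36*w^3 - 17*w^2 + 25*w + 6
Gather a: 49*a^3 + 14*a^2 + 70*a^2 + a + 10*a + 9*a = 49*a^3 + 84*a^2 + 20*a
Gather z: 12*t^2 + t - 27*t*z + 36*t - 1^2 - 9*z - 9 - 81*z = 12*t^2 + 37*t + z*(-27*t - 90) - 10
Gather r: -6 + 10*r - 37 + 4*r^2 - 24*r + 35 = 4*r^2 - 14*r - 8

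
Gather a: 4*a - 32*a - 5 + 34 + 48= 77 - 28*a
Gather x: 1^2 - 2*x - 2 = -2*x - 1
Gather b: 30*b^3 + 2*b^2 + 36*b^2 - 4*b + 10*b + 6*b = 30*b^3 + 38*b^2 + 12*b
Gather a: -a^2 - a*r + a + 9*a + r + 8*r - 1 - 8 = -a^2 + a*(10 - r) + 9*r - 9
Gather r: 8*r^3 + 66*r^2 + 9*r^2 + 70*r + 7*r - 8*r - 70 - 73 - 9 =8*r^3 + 75*r^2 + 69*r - 152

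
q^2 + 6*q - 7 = (q - 1)*(q + 7)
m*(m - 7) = m^2 - 7*m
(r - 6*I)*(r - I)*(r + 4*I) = r^3 - 3*I*r^2 + 22*r - 24*I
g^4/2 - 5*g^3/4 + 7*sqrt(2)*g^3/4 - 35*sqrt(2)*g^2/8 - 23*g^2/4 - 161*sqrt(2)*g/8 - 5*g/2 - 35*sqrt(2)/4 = (g/2 + 1)*(g - 5)*(g + 1/2)*(g + 7*sqrt(2)/2)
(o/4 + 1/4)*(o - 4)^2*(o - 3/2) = o^4/4 - 17*o^3/8 + 37*o^2/8 + o - 6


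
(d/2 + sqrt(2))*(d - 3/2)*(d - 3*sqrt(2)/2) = d^3/2 - 3*d^2/4 + sqrt(2)*d^2/4 - 3*d - 3*sqrt(2)*d/8 + 9/2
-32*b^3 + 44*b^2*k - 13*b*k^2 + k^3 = (-8*b + k)*(-4*b + k)*(-b + k)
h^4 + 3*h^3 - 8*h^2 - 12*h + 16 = (h - 2)*(h - 1)*(h + 2)*(h + 4)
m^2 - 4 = (m - 2)*(m + 2)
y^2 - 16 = (y - 4)*(y + 4)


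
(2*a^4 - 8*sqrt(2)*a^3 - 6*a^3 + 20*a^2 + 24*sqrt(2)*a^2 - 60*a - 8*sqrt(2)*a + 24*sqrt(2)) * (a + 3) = 2*a^5 - 8*sqrt(2)*a^4 + 2*a^3 + 64*sqrt(2)*a^2 - 180*a + 72*sqrt(2)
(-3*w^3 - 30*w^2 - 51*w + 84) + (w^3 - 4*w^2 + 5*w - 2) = -2*w^3 - 34*w^2 - 46*w + 82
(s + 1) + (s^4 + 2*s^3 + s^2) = s^4 + 2*s^3 + s^2 + s + 1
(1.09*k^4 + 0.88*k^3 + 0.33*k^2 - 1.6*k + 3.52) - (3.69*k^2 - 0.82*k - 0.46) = 1.09*k^4 + 0.88*k^3 - 3.36*k^2 - 0.78*k + 3.98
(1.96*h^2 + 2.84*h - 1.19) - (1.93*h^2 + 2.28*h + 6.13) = 0.03*h^2 + 0.56*h - 7.32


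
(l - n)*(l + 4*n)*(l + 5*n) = l^3 + 8*l^2*n + 11*l*n^2 - 20*n^3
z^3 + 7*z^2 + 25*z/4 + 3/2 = (z + 1/2)^2*(z + 6)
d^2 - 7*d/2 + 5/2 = (d - 5/2)*(d - 1)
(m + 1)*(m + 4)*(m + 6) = m^3 + 11*m^2 + 34*m + 24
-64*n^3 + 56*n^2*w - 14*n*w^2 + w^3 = (-8*n + w)*(-4*n + w)*(-2*n + w)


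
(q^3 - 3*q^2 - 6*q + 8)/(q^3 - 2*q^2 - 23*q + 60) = (q^2 + q - 2)/(q^2 + 2*q - 15)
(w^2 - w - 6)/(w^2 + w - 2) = (w - 3)/(w - 1)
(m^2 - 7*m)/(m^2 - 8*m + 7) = m/(m - 1)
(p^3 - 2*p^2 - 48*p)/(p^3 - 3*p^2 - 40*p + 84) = p*(p - 8)/(p^2 - 9*p + 14)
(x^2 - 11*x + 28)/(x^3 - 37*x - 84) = (x - 4)/(x^2 + 7*x + 12)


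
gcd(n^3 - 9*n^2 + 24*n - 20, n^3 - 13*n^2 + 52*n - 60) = n^2 - 7*n + 10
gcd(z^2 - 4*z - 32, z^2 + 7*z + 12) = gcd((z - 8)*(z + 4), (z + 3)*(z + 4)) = z + 4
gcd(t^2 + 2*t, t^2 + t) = t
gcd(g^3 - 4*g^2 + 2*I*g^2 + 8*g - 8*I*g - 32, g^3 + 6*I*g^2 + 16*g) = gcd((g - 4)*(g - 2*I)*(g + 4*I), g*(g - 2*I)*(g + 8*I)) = g - 2*I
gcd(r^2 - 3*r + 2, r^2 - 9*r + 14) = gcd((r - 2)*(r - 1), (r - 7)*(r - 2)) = r - 2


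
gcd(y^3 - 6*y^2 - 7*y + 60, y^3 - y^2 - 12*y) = y^2 - y - 12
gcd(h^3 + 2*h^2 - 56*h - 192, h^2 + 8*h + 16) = h + 4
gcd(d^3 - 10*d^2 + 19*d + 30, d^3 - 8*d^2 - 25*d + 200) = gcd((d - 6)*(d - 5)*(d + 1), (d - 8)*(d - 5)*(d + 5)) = d - 5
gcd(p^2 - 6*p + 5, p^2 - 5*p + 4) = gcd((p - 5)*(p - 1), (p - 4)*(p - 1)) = p - 1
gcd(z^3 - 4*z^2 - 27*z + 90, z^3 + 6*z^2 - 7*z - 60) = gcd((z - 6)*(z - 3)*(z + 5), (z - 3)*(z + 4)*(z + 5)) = z^2 + 2*z - 15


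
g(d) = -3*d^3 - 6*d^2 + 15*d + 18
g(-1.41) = -6.67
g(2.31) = -16.35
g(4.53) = -316.05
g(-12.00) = 4158.00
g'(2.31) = -60.74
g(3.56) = -140.00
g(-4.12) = 64.16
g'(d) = -9*d^2 - 12*d + 15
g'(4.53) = -224.05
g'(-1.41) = 14.03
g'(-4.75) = -131.06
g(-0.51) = 9.19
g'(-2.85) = -23.90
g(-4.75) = 132.89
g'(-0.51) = 18.78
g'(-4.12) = -88.33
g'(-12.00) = -1137.00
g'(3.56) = -141.78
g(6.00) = -756.00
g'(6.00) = -381.00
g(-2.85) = -4.04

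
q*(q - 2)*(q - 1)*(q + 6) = q^4 + 3*q^3 - 16*q^2 + 12*q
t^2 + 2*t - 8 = (t - 2)*(t + 4)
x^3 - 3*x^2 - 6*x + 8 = (x - 4)*(x - 1)*(x + 2)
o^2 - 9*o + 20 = (o - 5)*(o - 4)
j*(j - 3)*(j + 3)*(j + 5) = j^4 + 5*j^3 - 9*j^2 - 45*j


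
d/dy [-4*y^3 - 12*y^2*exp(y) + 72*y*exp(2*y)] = -12*y^2*exp(y) - 12*y^2 + 144*y*exp(2*y) - 24*y*exp(y) + 72*exp(2*y)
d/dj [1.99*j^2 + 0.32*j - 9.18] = 3.98*j + 0.32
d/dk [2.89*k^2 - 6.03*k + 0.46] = 5.78*k - 6.03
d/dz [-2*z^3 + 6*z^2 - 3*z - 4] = -6*z^2 + 12*z - 3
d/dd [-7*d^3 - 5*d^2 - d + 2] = -21*d^2 - 10*d - 1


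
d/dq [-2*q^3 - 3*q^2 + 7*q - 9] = -6*q^2 - 6*q + 7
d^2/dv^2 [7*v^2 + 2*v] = 14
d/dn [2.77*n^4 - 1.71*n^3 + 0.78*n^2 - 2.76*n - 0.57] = 11.08*n^3 - 5.13*n^2 + 1.56*n - 2.76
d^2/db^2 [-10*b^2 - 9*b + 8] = -20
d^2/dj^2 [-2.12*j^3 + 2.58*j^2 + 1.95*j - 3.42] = 5.16 - 12.72*j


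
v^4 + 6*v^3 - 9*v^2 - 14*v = v*(v - 2)*(v + 1)*(v + 7)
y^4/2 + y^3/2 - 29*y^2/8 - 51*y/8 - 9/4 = (y/2 + 1)*(y - 3)*(y + 1/2)*(y + 3/2)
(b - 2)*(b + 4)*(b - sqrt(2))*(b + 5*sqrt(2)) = b^4 + 2*b^3 + 4*sqrt(2)*b^3 - 18*b^2 + 8*sqrt(2)*b^2 - 32*sqrt(2)*b - 20*b + 80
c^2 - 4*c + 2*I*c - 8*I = (c - 4)*(c + 2*I)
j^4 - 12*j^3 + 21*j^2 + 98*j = j*(j - 7)^2*(j + 2)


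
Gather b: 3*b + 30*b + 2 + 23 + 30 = 33*b + 55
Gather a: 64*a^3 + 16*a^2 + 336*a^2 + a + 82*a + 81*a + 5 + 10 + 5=64*a^3 + 352*a^2 + 164*a + 20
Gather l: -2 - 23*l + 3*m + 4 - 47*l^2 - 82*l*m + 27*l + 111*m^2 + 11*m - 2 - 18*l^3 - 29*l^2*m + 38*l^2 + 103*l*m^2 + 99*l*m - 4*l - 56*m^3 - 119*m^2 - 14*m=-18*l^3 + l^2*(-29*m - 9) + l*(103*m^2 + 17*m) - 56*m^3 - 8*m^2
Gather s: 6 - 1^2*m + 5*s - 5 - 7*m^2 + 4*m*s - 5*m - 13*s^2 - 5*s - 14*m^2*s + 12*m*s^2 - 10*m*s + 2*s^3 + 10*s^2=-7*m^2 - 6*m + 2*s^3 + s^2*(12*m - 3) + s*(-14*m^2 - 6*m) + 1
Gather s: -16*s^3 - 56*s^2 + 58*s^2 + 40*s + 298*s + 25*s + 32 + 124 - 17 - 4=-16*s^3 + 2*s^2 + 363*s + 135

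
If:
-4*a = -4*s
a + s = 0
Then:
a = 0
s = 0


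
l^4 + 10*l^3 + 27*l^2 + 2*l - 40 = (l - 1)*(l + 2)*(l + 4)*(l + 5)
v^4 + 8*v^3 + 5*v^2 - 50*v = v*(v - 2)*(v + 5)^2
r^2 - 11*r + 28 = (r - 7)*(r - 4)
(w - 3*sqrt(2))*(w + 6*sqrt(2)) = w^2 + 3*sqrt(2)*w - 36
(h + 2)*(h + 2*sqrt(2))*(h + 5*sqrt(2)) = h^3 + 2*h^2 + 7*sqrt(2)*h^2 + 14*sqrt(2)*h + 20*h + 40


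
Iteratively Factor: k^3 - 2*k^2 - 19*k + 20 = (k - 1)*(k^2 - k - 20) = (k - 5)*(k - 1)*(k + 4)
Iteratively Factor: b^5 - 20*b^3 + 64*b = (b + 4)*(b^4 - 4*b^3 - 4*b^2 + 16*b) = b*(b + 4)*(b^3 - 4*b^2 - 4*b + 16) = b*(b + 2)*(b + 4)*(b^2 - 6*b + 8) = b*(b - 4)*(b + 2)*(b + 4)*(b - 2)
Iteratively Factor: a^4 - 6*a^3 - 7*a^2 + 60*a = (a - 4)*(a^3 - 2*a^2 - 15*a) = a*(a - 4)*(a^2 - 2*a - 15) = a*(a - 5)*(a - 4)*(a + 3)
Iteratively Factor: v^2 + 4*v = (v + 4)*(v)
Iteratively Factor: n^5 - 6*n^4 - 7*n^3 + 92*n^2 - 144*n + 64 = (n - 4)*(n^4 - 2*n^3 - 15*n^2 + 32*n - 16) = (n - 4)*(n + 4)*(n^3 - 6*n^2 + 9*n - 4) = (n - 4)^2*(n + 4)*(n^2 - 2*n + 1) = (n - 4)^2*(n - 1)*(n + 4)*(n - 1)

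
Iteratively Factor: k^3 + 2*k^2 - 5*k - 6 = (k + 1)*(k^2 + k - 6) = (k - 2)*(k + 1)*(k + 3)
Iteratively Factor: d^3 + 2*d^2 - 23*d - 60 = (d - 5)*(d^2 + 7*d + 12) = (d - 5)*(d + 3)*(d + 4)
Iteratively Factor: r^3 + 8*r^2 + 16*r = (r)*(r^2 + 8*r + 16) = r*(r + 4)*(r + 4)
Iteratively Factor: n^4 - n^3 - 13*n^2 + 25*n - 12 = (n - 1)*(n^3 - 13*n + 12) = (n - 3)*(n - 1)*(n^2 + 3*n - 4) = (n - 3)*(n - 1)*(n + 4)*(n - 1)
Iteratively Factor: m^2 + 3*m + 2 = (m + 2)*(m + 1)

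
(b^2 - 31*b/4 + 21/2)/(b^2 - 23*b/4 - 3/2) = (4*b - 7)/(4*b + 1)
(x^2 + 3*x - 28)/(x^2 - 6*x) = (x^2 + 3*x - 28)/(x*(x - 6))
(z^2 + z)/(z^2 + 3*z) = (z + 1)/(z + 3)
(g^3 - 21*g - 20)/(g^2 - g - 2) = (g^2 - g - 20)/(g - 2)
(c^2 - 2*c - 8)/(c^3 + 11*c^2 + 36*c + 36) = (c - 4)/(c^2 + 9*c + 18)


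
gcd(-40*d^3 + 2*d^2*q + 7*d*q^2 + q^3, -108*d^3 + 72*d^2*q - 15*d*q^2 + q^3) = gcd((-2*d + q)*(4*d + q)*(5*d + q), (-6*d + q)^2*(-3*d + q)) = 1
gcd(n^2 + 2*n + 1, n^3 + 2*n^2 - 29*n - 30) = n + 1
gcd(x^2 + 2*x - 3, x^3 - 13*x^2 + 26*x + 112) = 1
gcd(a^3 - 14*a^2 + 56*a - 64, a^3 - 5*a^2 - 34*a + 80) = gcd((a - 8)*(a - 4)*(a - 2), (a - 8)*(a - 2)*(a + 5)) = a^2 - 10*a + 16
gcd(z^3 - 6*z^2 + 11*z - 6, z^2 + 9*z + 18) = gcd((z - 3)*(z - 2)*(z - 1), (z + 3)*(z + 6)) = 1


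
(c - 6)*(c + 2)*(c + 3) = c^3 - c^2 - 24*c - 36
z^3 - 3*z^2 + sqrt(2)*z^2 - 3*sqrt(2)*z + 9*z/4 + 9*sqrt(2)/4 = (z - 3/2)^2*(z + sqrt(2))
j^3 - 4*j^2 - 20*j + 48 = (j - 6)*(j - 2)*(j + 4)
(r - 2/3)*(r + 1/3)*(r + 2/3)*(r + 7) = r^4 + 22*r^3/3 + 17*r^2/9 - 88*r/27 - 28/27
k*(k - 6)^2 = k^3 - 12*k^2 + 36*k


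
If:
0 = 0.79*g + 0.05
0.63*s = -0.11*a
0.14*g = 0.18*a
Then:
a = -0.05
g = -0.06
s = 0.01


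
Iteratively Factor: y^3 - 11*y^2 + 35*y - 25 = (y - 5)*(y^2 - 6*y + 5) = (y - 5)^2*(y - 1)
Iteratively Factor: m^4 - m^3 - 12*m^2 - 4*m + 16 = (m - 4)*(m^3 + 3*m^2 - 4) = (m - 4)*(m - 1)*(m^2 + 4*m + 4) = (m - 4)*(m - 1)*(m + 2)*(m + 2)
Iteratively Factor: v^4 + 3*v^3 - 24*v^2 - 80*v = (v - 5)*(v^3 + 8*v^2 + 16*v) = v*(v - 5)*(v^2 + 8*v + 16) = v*(v - 5)*(v + 4)*(v + 4)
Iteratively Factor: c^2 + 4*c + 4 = (c + 2)*(c + 2)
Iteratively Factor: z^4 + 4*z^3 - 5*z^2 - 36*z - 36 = (z + 2)*(z^3 + 2*z^2 - 9*z - 18) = (z + 2)*(z + 3)*(z^2 - z - 6) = (z + 2)^2*(z + 3)*(z - 3)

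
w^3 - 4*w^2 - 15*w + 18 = (w - 6)*(w - 1)*(w + 3)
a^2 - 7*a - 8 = (a - 8)*(a + 1)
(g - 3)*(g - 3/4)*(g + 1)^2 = g^4 - 7*g^3/4 - 17*g^2/4 + 3*g/4 + 9/4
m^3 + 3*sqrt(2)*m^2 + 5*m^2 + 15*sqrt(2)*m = m*(m + 5)*(m + 3*sqrt(2))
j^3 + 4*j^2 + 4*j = j*(j + 2)^2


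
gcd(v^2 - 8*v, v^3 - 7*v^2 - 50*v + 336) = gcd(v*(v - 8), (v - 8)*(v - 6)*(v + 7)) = v - 8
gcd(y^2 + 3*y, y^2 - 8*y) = y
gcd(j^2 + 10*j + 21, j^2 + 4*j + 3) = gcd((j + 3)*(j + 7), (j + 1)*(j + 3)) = j + 3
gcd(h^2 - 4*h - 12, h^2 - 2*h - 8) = h + 2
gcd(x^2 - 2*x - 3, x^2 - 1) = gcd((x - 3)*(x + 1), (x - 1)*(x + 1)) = x + 1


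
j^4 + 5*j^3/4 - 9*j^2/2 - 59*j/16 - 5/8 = (j - 2)*(j + 1/4)*(j + 1/2)*(j + 5/2)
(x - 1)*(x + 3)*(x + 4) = x^3 + 6*x^2 + 5*x - 12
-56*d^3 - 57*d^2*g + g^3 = (-8*d + g)*(d + g)*(7*d + g)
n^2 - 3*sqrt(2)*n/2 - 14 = (n - 7*sqrt(2)/2)*(n + 2*sqrt(2))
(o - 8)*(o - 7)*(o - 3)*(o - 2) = o^4 - 20*o^3 + 137*o^2 - 370*o + 336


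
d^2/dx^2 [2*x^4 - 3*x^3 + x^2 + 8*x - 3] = 24*x^2 - 18*x + 2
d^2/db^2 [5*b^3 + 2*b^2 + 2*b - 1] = 30*b + 4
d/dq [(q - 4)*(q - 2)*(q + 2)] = 3*q^2 - 8*q - 4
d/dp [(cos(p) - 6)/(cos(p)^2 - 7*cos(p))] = (sin(p) + 42*sin(p)/cos(p)^2 - 12*tan(p))/(cos(p) - 7)^2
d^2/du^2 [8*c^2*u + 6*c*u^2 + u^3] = 12*c + 6*u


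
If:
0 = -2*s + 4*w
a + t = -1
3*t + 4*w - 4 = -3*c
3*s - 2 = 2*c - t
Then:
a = 26*w/9 - 23/9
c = 14*w/9 - 2/9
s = 2*w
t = 14/9 - 26*w/9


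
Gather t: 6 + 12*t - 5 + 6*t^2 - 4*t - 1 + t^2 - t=7*t^2 + 7*t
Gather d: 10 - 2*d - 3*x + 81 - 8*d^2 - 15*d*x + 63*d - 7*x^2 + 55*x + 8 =-8*d^2 + d*(61 - 15*x) - 7*x^2 + 52*x + 99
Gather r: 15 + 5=20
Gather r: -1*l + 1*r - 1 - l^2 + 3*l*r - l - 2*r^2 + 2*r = -l^2 - 2*l - 2*r^2 + r*(3*l + 3) - 1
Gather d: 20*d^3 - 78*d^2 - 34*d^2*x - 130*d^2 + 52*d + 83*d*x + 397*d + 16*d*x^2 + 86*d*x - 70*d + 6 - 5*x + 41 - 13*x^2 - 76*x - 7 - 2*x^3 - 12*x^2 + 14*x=20*d^3 + d^2*(-34*x - 208) + d*(16*x^2 + 169*x + 379) - 2*x^3 - 25*x^2 - 67*x + 40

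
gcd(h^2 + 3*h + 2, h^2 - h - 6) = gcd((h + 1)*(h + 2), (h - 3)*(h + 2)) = h + 2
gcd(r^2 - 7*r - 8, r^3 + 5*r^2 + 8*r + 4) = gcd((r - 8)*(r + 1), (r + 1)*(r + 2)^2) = r + 1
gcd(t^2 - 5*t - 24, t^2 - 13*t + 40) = t - 8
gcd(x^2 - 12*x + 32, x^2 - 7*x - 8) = x - 8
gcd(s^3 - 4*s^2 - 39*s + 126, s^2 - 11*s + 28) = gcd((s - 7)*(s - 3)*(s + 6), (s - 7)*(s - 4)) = s - 7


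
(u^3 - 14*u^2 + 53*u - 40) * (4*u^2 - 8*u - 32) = 4*u^5 - 64*u^4 + 292*u^3 - 136*u^2 - 1376*u + 1280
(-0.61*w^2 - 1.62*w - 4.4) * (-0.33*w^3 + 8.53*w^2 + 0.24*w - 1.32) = 0.2013*w^5 - 4.6687*w^4 - 12.513*w^3 - 37.1156*w^2 + 1.0824*w + 5.808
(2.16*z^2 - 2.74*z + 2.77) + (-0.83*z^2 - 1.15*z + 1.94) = 1.33*z^2 - 3.89*z + 4.71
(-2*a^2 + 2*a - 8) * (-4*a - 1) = 8*a^3 - 6*a^2 + 30*a + 8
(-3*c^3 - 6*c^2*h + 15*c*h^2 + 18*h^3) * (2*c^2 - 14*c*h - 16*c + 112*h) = -6*c^5 + 30*c^4*h + 48*c^4 + 114*c^3*h^2 - 240*c^3*h - 174*c^2*h^3 - 912*c^2*h^2 - 252*c*h^4 + 1392*c*h^3 + 2016*h^4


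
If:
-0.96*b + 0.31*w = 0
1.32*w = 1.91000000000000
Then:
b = 0.47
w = 1.45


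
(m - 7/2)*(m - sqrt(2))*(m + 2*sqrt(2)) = m^3 - 7*m^2/2 + sqrt(2)*m^2 - 7*sqrt(2)*m/2 - 4*m + 14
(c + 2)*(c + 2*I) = c^2 + 2*c + 2*I*c + 4*I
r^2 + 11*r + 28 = (r + 4)*(r + 7)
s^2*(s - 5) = s^3 - 5*s^2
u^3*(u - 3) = u^4 - 3*u^3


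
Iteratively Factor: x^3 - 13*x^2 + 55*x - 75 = (x - 5)*(x^2 - 8*x + 15) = (x - 5)^2*(x - 3)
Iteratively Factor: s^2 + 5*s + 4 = (s + 1)*(s + 4)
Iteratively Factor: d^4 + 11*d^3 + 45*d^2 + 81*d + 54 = (d + 3)*(d^3 + 8*d^2 + 21*d + 18) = (d + 2)*(d + 3)*(d^2 + 6*d + 9) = (d + 2)*(d + 3)^2*(d + 3)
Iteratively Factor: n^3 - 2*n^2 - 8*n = (n - 4)*(n^2 + 2*n) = (n - 4)*(n + 2)*(n)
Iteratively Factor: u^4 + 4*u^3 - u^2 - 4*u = (u + 1)*(u^3 + 3*u^2 - 4*u) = (u + 1)*(u + 4)*(u^2 - u) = (u - 1)*(u + 1)*(u + 4)*(u)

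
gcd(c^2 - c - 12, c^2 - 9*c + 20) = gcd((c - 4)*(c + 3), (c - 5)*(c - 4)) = c - 4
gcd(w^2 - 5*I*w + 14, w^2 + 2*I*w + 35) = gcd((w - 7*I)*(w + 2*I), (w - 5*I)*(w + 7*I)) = 1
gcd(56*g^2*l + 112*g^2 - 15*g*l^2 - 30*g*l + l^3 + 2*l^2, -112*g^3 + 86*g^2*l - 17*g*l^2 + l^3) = 56*g^2 - 15*g*l + l^2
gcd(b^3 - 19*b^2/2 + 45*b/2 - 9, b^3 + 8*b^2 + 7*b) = 1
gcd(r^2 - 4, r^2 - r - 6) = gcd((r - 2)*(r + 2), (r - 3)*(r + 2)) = r + 2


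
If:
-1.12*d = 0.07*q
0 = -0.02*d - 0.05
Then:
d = -2.50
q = 40.00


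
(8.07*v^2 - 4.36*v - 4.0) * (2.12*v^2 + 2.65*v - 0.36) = 17.1084*v^4 + 12.1423*v^3 - 22.9392*v^2 - 9.0304*v + 1.44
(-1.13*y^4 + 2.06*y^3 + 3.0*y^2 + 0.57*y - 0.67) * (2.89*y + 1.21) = -3.2657*y^5 + 4.5861*y^4 + 11.1626*y^3 + 5.2773*y^2 - 1.2466*y - 0.8107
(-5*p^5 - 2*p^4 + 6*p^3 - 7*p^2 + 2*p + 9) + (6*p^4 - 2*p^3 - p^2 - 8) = -5*p^5 + 4*p^4 + 4*p^3 - 8*p^2 + 2*p + 1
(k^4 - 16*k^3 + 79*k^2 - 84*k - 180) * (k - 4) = k^5 - 20*k^4 + 143*k^3 - 400*k^2 + 156*k + 720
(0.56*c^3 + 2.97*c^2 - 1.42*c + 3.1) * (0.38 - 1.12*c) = -0.6272*c^4 - 3.1136*c^3 + 2.719*c^2 - 4.0116*c + 1.178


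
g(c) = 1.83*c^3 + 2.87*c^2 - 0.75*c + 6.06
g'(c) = 5.49*c^2 + 5.74*c - 0.75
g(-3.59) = -38.93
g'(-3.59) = 49.40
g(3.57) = 123.22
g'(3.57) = 89.71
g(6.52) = 630.39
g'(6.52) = 270.06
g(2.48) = 49.76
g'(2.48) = 47.25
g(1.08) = 10.90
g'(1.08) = 11.85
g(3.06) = 83.07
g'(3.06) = 68.22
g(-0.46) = 6.83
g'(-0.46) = -2.23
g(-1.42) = 7.67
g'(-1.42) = 2.17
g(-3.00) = -15.27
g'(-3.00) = 31.44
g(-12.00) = -2733.90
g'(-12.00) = 720.93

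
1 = 1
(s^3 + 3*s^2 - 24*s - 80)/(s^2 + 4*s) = s - 1 - 20/s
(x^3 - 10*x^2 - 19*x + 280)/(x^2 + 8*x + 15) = (x^2 - 15*x + 56)/(x + 3)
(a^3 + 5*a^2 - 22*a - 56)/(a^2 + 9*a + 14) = a - 4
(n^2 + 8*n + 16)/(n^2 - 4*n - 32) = (n + 4)/(n - 8)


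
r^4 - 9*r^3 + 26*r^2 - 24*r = r*(r - 4)*(r - 3)*(r - 2)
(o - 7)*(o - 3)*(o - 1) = o^3 - 11*o^2 + 31*o - 21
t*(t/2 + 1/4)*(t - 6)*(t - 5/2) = t^4/2 - 4*t^3 + 43*t^2/8 + 15*t/4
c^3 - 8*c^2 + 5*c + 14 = (c - 7)*(c - 2)*(c + 1)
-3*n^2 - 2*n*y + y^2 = (-3*n + y)*(n + y)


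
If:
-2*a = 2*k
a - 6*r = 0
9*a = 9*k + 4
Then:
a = 2/9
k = -2/9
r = 1/27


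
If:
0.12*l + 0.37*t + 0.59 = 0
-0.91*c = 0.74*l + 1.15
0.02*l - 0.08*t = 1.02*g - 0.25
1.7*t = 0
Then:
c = 2.73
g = 0.15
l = -4.92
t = 0.00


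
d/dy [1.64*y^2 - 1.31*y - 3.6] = 3.28*y - 1.31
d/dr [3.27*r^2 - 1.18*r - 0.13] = 6.54*r - 1.18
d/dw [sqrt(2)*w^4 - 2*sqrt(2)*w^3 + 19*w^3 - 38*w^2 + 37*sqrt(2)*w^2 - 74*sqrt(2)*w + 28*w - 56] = 4*sqrt(2)*w^3 - 6*sqrt(2)*w^2 + 57*w^2 - 76*w + 74*sqrt(2)*w - 74*sqrt(2) + 28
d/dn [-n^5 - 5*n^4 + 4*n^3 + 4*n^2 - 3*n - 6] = -5*n^4 - 20*n^3 + 12*n^2 + 8*n - 3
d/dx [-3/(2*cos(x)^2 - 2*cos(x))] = 3*(sin(x)/cos(x)^2 - 2*tan(x))/(2*(cos(x) - 1)^2)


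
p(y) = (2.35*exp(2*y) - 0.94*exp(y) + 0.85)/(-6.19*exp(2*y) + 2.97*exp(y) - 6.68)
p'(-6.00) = 0.00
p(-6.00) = -0.13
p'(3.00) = 0.00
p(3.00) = -0.38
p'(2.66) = -0.00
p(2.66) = -0.38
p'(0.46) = -0.14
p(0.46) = -0.30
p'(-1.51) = -0.00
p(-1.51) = -0.12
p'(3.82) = 0.00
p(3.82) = -0.38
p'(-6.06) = 0.00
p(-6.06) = -0.13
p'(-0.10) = -0.16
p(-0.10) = -0.21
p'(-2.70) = 0.00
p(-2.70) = -0.12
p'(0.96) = -0.07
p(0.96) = -0.35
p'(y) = (4.7*exp(2*y) - 0.94*exp(y))/(-6.19*exp(2*y) + 2.97*exp(y) - 6.68) + (12.38*exp(2*y) - 2.97*exp(y))*(2.35*exp(2*y) - 0.94*exp(y) + 0.85)/(-6.19*exp(2*y) + 2.97*exp(y) - 6.68)^2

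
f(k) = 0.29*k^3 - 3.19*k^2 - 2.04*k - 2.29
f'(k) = 0.87*k^2 - 6.38*k - 2.04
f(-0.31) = -1.97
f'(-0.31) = 0.02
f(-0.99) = -3.68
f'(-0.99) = 5.13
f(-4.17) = -70.28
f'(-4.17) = 39.69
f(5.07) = -56.84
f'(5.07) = -12.02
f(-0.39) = -2.00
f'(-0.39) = 0.58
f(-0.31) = -1.97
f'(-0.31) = 0.02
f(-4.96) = -106.04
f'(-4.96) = 51.01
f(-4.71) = -93.75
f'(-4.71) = 47.31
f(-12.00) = -938.29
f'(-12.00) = 199.80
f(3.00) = -29.29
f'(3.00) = -13.35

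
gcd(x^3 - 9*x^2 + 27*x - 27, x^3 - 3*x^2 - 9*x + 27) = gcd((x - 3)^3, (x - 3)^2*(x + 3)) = x^2 - 6*x + 9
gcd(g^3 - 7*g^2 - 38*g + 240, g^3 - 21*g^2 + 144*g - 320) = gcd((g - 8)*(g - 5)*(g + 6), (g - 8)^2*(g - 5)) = g^2 - 13*g + 40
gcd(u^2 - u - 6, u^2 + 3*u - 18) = u - 3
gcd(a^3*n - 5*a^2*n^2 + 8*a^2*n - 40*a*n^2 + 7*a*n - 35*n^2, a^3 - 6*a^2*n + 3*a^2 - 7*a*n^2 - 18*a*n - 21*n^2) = 1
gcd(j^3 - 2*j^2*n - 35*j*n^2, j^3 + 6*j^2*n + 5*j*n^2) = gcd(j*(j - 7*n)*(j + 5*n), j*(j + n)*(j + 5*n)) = j^2 + 5*j*n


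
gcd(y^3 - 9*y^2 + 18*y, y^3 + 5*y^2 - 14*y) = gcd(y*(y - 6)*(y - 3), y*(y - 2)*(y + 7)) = y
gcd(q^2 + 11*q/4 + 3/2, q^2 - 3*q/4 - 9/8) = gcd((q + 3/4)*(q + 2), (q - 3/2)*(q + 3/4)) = q + 3/4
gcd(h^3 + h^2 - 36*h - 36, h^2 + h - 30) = h + 6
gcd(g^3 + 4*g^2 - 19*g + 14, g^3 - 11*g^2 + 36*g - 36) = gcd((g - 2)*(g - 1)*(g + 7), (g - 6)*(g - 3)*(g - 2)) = g - 2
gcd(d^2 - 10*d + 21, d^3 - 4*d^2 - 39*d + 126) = d^2 - 10*d + 21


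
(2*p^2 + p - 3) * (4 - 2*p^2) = -4*p^4 - 2*p^3 + 14*p^2 + 4*p - 12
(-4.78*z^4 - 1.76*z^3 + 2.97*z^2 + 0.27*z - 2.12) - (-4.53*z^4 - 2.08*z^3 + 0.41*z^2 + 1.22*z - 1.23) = -0.25*z^4 + 0.32*z^3 + 2.56*z^2 - 0.95*z - 0.89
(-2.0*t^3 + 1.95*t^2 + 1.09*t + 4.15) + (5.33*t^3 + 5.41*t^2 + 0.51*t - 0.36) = 3.33*t^3 + 7.36*t^2 + 1.6*t + 3.79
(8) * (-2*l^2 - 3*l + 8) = -16*l^2 - 24*l + 64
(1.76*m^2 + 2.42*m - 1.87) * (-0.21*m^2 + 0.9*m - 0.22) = -0.3696*m^4 + 1.0758*m^3 + 2.1835*m^2 - 2.2154*m + 0.4114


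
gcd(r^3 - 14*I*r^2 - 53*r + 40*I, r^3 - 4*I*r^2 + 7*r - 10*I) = r^2 - 6*I*r - 5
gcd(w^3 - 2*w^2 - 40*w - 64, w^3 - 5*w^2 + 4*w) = 1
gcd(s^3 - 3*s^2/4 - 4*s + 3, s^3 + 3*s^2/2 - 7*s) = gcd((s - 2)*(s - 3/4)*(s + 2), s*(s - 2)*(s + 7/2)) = s - 2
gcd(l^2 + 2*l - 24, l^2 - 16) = l - 4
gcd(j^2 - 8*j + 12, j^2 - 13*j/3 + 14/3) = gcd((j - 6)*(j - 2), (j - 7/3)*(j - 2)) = j - 2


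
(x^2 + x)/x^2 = (x + 1)/x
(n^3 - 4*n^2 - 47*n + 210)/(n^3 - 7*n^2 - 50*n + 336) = (n - 5)/(n - 8)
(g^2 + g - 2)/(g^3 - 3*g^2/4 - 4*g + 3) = 4*(g - 1)/(4*g^2 - 11*g + 6)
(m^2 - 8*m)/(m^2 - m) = (m - 8)/(m - 1)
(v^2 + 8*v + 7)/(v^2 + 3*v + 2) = (v + 7)/(v + 2)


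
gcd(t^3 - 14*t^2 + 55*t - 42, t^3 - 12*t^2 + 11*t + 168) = t - 7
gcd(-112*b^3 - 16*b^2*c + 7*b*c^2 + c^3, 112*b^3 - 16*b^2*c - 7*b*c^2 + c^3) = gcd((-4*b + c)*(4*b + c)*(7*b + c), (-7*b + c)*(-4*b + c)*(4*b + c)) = 16*b^2 - c^2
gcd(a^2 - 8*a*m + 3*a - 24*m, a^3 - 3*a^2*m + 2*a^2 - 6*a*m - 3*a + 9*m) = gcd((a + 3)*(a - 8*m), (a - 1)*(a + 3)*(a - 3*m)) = a + 3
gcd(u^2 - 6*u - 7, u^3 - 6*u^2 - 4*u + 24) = 1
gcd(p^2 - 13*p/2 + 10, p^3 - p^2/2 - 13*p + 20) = p - 5/2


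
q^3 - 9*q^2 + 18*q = q*(q - 6)*(q - 3)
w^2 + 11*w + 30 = (w + 5)*(w + 6)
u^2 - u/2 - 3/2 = (u - 3/2)*(u + 1)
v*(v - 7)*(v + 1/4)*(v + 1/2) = v^4 - 25*v^3/4 - 41*v^2/8 - 7*v/8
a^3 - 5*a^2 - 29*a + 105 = (a - 7)*(a - 3)*(a + 5)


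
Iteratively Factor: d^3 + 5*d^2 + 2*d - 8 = (d + 4)*(d^2 + d - 2) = (d + 2)*(d + 4)*(d - 1)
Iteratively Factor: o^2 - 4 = (o + 2)*(o - 2)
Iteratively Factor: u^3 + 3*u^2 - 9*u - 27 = (u + 3)*(u^2 - 9) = (u - 3)*(u + 3)*(u + 3)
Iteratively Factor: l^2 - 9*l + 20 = (l - 5)*(l - 4)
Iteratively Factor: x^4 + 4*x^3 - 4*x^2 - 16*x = (x + 2)*(x^3 + 2*x^2 - 8*x) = x*(x + 2)*(x^2 + 2*x - 8) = x*(x + 2)*(x + 4)*(x - 2)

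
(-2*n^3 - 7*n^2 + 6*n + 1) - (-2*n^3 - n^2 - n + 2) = -6*n^2 + 7*n - 1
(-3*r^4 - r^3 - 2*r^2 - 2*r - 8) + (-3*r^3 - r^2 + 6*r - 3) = -3*r^4 - 4*r^3 - 3*r^2 + 4*r - 11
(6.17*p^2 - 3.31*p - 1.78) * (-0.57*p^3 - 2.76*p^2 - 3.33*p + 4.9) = -3.5169*p^5 - 15.1425*p^4 - 10.3959*p^3 + 46.1681*p^2 - 10.2916*p - 8.722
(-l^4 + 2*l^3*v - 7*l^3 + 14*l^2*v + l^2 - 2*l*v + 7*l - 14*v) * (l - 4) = -l^5 + 2*l^4*v - 3*l^4 + 6*l^3*v + 29*l^3 - 58*l^2*v + 3*l^2 - 6*l*v - 28*l + 56*v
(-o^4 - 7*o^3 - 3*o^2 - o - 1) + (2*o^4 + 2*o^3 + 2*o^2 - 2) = o^4 - 5*o^3 - o^2 - o - 3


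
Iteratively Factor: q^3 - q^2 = (q - 1)*(q^2) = q*(q - 1)*(q)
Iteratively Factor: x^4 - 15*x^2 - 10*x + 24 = (x + 2)*(x^3 - 2*x^2 - 11*x + 12) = (x - 1)*(x + 2)*(x^2 - x - 12) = (x - 1)*(x + 2)*(x + 3)*(x - 4)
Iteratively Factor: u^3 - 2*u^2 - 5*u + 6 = (u - 3)*(u^2 + u - 2) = (u - 3)*(u - 1)*(u + 2)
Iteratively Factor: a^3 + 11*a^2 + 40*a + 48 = (a + 3)*(a^2 + 8*a + 16) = (a + 3)*(a + 4)*(a + 4)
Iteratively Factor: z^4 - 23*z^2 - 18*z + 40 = (z + 4)*(z^3 - 4*z^2 - 7*z + 10) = (z - 1)*(z + 4)*(z^2 - 3*z - 10) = (z - 5)*(z - 1)*(z + 4)*(z + 2)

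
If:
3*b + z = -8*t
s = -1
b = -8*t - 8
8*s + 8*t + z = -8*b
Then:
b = 8/5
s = -1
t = -6/5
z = 24/5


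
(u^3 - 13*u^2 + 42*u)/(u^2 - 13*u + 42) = u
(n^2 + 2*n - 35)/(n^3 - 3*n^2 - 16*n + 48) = (n^2 + 2*n - 35)/(n^3 - 3*n^2 - 16*n + 48)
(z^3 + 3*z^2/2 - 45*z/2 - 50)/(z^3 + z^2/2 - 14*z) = (2*z^2 - 5*z - 25)/(z*(2*z - 7))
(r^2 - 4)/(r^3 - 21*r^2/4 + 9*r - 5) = 4*(r + 2)/(4*r^2 - 13*r + 10)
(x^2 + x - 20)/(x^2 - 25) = (x - 4)/(x - 5)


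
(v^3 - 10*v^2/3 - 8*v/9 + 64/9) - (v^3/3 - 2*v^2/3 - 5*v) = 2*v^3/3 - 8*v^2/3 + 37*v/9 + 64/9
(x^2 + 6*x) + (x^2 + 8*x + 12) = 2*x^2 + 14*x + 12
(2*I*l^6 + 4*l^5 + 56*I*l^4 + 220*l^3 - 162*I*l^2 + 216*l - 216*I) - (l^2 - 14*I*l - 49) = 2*I*l^6 + 4*l^5 + 56*I*l^4 + 220*l^3 - l^2 - 162*I*l^2 + 216*l + 14*I*l + 49 - 216*I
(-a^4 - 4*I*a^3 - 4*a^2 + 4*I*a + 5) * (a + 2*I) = -a^5 - 6*I*a^4 + 4*a^3 - 4*I*a^2 - 3*a + 10*I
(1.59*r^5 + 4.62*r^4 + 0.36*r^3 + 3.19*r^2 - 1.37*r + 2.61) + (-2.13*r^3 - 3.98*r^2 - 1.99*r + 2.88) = 1.59*r^5 + 4.62*r^4 - 1.77*r^3 - 0.79*r^2 - 3.36*r + 5.49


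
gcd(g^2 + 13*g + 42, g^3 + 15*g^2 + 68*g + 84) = g^2 + 13*g + 42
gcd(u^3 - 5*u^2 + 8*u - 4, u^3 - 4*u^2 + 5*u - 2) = u^2 - 3*u + 2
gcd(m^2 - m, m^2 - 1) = m - 1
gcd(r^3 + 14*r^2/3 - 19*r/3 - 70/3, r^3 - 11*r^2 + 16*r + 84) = r + 2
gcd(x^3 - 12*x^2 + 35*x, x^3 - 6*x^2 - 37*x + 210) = x^2 - 12*x + 35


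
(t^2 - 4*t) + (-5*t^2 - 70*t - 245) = -4*t^2 - 74*t - 245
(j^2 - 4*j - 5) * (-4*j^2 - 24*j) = -4*j^4 - 8*j^3 + 116*j^2 + 120*j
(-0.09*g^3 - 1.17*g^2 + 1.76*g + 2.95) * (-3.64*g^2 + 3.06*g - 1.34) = 0.3276*g^5 + 3.9834*g^4 - 9.866*g^3 - 3.7846*g^2 + 6.6686*g - 3.953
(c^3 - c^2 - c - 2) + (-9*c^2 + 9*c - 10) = c^3 - 10*c^2 + 8*c - 12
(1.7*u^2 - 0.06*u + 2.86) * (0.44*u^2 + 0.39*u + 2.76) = 0.748*u^4 + 0.6366*u^3 + 5.927*u^2 + 0.9498*u + 7.8936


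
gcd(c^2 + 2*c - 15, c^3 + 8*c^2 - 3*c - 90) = c^2 + 2*c - 15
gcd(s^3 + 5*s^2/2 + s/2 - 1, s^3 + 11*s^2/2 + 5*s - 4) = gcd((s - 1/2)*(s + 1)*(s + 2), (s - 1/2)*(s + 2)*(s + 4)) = s^2 + 3*s/2 - 1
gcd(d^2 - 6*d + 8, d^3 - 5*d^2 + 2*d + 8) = d^2 - 6*d + 8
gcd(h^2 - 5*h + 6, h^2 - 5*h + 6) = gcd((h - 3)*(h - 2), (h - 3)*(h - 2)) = h^2 - 5*h + 6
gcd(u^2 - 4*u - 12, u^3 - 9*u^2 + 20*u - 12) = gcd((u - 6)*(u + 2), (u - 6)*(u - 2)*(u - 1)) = u - 6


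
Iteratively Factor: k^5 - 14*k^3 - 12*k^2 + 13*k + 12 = (k + 1)*(k^4 - k^3 - 13*k^2 + k + 12) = (k - 1)*(k + 1)*(k^3 - 13*k - 12) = (k - 1)*(k + 1)^2*(k^2 - k - 12) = (k - 1)*(k + 1)^2*(k + 3)*(k - 4)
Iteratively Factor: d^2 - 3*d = (d)*(d - 3)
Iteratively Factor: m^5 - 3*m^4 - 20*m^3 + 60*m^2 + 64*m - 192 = (m + 2)*(m^4 - 5*m^3 - 10*m^2 + 80*m - 96) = (m + 2)*(m + 4)*(m^3 - 9*m^2 + 26*m - 24) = (m - 2)*(m + 2)*(m + 4)*(m^2 - 7*m + 12) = (m - 4)*(m - 2)*(m + 2)*(m + 4)*(m - 3)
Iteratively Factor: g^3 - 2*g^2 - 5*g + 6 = (g - 1)*(g^2 - g - 6) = (g - 1)*(g + 2)*(g - 3)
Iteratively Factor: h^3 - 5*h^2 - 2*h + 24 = (h - 4)*(h^2 - h - 6) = (h - 4)*(h + 2)*(h - 3)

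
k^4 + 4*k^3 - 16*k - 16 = (k - 2)*(k + 2)^3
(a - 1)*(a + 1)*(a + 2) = a^3 + 2*a^2 - a - 2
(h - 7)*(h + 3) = h^2 - 4*h - 21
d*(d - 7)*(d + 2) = d^3 - 5*d^2 - 14*d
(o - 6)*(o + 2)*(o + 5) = o^3 + o^2 - 32*o - 60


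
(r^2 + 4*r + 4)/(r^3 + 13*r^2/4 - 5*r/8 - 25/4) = 8*(r + 2)/(8*r^2 + 10*r - 25)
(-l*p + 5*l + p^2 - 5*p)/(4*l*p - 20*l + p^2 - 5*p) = (-l + p)/(4*l + p)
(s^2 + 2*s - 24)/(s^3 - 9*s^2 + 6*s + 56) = (s + 6)/(s^2 - 5*s - 14)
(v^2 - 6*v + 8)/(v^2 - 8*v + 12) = (v - 4)/(v - 6)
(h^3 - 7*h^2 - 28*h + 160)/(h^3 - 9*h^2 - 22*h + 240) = (h - 4)/(h - 6)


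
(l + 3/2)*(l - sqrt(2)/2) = l^2 - sqrt(2)*l/2 + 3*l/2 - 3*sqrt(2)/4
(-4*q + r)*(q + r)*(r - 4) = -4*q^2*r + 16*q^2 - 3*q*r^2 + 12*q*r + r^3 - 4*r^2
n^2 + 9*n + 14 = (n + 2)*(n + 7)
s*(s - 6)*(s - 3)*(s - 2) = s^4 - 11*s^3 + 36*s^2 - 36*s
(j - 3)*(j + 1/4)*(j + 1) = j^3 - 7*j^2/4 - 7*j/2 - 3/4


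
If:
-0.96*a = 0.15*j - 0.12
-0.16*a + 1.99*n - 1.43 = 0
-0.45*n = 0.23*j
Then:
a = 0.35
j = -1.46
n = 0.75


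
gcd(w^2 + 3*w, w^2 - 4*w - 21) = w + 3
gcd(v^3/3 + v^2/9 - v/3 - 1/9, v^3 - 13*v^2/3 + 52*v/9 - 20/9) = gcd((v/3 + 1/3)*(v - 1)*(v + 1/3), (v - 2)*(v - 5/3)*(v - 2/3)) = 1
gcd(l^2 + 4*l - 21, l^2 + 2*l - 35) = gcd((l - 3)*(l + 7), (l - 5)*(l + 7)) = l + 7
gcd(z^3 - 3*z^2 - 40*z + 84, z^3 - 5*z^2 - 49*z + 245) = z - 7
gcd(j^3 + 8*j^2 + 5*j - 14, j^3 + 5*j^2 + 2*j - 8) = j^2 + j - 2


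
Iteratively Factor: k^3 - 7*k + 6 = (k - 2)*(k^2 + 2*k - 3) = (k - 2)*(k - 1)*(k + 3)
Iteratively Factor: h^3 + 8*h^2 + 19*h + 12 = (h + 4)*(h^2 + 4*h + 3) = (h + 1)*(h + 4)*(h + 3)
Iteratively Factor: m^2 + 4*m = (m + 4)*(m)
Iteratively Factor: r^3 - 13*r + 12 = (r + 4)*(r^2 - 4*r + 3) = (r - 1)*(r + 4)*(r - 3)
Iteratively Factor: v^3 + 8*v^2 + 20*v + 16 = (v + 2)*(v^2 + 6*v + 8) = (v + 2)^2*(v + 4)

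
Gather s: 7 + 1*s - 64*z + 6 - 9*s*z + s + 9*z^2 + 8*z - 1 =s*(2 - 9*z) + 9*z^2 - 56*z + 12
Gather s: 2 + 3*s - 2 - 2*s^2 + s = -2*s^2 + 4*s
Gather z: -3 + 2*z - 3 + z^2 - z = z^2 + z - 6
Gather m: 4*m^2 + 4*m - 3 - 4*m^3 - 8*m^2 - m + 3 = -4*m^3 - 4*m^2 + 3*m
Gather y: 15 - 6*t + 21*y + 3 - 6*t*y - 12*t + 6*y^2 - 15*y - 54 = -18*t + 6*y^2 + y*(6 - 6*t) - 36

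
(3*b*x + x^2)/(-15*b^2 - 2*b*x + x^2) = x/(-5*b + x)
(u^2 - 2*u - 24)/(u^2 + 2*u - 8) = (u - 6)/(u - 2)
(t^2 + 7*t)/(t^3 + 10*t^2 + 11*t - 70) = t/(t^2 + 3*t - 10)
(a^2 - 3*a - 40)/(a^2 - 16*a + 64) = (a + 5)/(a - 8)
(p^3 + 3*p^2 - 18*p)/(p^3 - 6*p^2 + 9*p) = (p + 6)/(p - 3)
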